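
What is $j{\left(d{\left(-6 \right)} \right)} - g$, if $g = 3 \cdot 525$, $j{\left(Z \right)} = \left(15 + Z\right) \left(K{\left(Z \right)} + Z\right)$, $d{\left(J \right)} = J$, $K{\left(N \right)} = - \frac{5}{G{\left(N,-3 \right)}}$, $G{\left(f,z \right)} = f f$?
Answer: $- \frac{6521}{4} \approx -1630.3$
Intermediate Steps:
$G{\left(f,z \right)} = f^{2}$
$K{\left(N \right)} = - \frac{5}{N^{2}}$
$j{\left(Z \right)} = \left(15 + Z\right) \left(Z - \frac{5}{Z^{2}}\right)$ ($j{\left(Z \right)} = \left(15 + Z\right) \left(- \frac{5}{Z^{2}} + Z\right) = \left(15 + Z\right) \left(Z - \frac{5}{Z^{2}}\right)$)
$g = 1575$
$j{\left(d{\left(-6 \right)} \right)} - g = \frac{-75 - -30 + \left(-6\right)^{3} \left(15 - 6\right)}{36} - 1575 = \frac{-75 + 30 - 1944}{36} - 1575 = \frac{1}{36} \left(-1989\right) - 1575 = - \frac{221}{4} - 1575 = - \frac{6521}{4}$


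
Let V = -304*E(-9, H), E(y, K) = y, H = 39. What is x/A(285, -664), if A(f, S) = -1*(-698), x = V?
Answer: 1368/349 ≈ 3.9198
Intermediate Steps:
V = 2736 (V = -304*(-9) = 2736)
x = 2736
A(f, S) = 698
x/A(285, -664) = 2736/698 = 2736*(1/698) = 1368/349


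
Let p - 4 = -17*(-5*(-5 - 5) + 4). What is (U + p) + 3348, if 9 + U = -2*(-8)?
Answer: 2441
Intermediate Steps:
U = 7 (U = -9 - 2*(-8) = -9 + 16 = 7)
p = -914 (p = 4 - 17*(-5*(-5 - 5) + 4) = 4 - 17*(-5*(-10) + 4) = 4 - 17*(50 + 4) = 4 - 17*54 = 4 - 918 = -914)
(U + p) + 3348 = (7 - 914) + 3348 = -907 + 3348 = 2441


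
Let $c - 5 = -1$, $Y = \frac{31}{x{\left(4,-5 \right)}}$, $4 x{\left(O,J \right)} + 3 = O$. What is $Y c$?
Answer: $496$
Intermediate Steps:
$x{\left(O,J \right)} = - \frac{3}{4} + \frac{O}{4}$
$Y = 124$ ($Y = \frac{31}{- \frac{3}{4} + \frac{1}{4} \cdot 4} = \frac{31}{- \frac{3}{4} + 1} = 31 \frac{1}{\frac{1}{4}} = 31 \cdot 4 = 124$)
$c = 4$ ($c = 5 - 1 = 4$)
$Y c = 124 \cdot 4 = 496$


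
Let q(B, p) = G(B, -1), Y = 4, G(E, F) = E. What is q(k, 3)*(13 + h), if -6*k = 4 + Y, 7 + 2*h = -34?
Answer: 10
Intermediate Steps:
h = -41/2 (h = -7/2 + (½)*(-34) = -7/2 - 17 = -41/2 ≈ -20.500)
k = -4/3 (k = -(4 + 4)/6 = -⅙*8 = -4/3 ≈ -1.3333)
q(B, p) = B
q(k, 3)*(13 + h) = -4*(13 - 41/2)/3 = -4/3*(-15/2) = 10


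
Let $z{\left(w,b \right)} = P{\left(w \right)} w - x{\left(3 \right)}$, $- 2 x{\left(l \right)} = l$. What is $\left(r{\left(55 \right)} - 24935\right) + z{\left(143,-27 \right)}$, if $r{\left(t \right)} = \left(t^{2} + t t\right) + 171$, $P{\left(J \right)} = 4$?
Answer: $- \frac{36281}{2} \approx -18141.0$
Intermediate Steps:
$x{\left(l \right)} = - \frac{l}{2}$
$r{\left(t \right)} = 171 + 2 t^{2}$ ($r{\left(t \right)} = \left(t^{2} + t^{2}\right) + 171 = 2 t^{2} + 171 = 171 + 2 t^{2}$)
$z{\left(w,b \right)} = \frac{3}{2} + 4 w$ ($z{\left(w,b \right)} = 4 w - \left(- \frac{1}{2}\right) 3 = 4 w - - \frac{3}{2} = 4 w + \frac{3}{2} = \frac{3}{2} + 4 w$)
$\left(r{\left(55 \right)} - 24935\right) + z{\left(143,-27 \right)} = \left(\left(171 + 2 \cdot 55^{2}\right) - 24935\right) + \left(\frac{3}{2} + 4 \cdot 143\right) = \left(\left(171 + 2 \cdot 3025\right) - 24935\right) + \left(\frac{3}{2} + 572\right) = \left(\left(171 + 6050\right) - 24935\right) + \frac{1147}{2} = \left(6221 - 24935\right) + \frac{1147}{2} = -18714 + \frac{1147}{2} = - \frac{36281}{2}$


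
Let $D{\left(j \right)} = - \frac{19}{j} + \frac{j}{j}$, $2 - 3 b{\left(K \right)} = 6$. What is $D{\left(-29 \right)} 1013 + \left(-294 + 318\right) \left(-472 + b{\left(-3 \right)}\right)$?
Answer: $- \frac{280816}{29} \approx -9683.3$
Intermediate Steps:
$b{\left(K \right)} = - \frac{4}{3}$ ($b{\left(K \right)} = \frac{2}{3} - 2 = - \frac{4}{3}$)
$D{\left(j \right)} = 1 - \frac{19}{j}$ ($D{\left(j \right)} = - \frac{19}{j} + 1 = 1 - \frac{19}{j}$)
$D{\left(-29 \right)} 1013 + \left(-294 + 318\right) \left(-472 + b{\left(-3 \right)}\right) = \frac{-19 - 29}{-29} \cdot 1013 + \left(-294 + 318\right) \left(-472 - \frac{4}{3}\right) = \left(- \frac{1}{29}\right) \left(-48\right) 1013 + 24 \left(- \frac{1420}{3}\right) = \frac{48}{29} \cdot 1013 - 11360 = \frac{48624}{29} - 11360 = - \frac{280816}{29}$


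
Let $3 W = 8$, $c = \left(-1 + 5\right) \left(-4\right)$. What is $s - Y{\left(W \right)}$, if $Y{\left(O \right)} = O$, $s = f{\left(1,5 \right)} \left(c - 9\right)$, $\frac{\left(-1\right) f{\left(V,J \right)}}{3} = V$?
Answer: $\frac{217}{3} \approx 72.333$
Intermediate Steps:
$f{\left(V,J \right)} = - 3 V$
$c = -16$ ($c = 4 \left(-4\right) = -16$)
$W = \frac{8}{3}$ ($W = \frac{1}{3} \cdot 8 = \frac{8}{3} \approx 2.6667$)
$s = 75$ ($s = \left(-3\right) 1 \left(-16 - 9\right) = \left(-3\right) \left(-25\right) = 75$)
$s - Y{\left(W \right)} = 75 - \frac{8}{3} = \frac{217}{3}$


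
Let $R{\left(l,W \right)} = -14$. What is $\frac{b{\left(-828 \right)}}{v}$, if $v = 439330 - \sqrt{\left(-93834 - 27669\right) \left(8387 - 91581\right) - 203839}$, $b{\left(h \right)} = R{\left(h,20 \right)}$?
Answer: $- \frac{6150620}{182902732157} - \frac{14 \sqrt{10108116743}}{182902732157} \approx -4.1323 \cdot 10^{-5}$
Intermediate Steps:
$b{\left(h \right)} = -14$
$v = 439330 - \sqrt{10108116743}$ ($v = 439330 - \sqrt{\left(-121503\right) \left(-83194\right) - 203839} = 439330 - \sqrt{10108320582 - 203839} = 439330 - \sqrt{10108116743} \approx 3.3879 \cdot 10^{5}$)
$\frac{b{\left(-828 \right)}}{v} = - \frac{14}{439330 - \sqrt{10108116743}}$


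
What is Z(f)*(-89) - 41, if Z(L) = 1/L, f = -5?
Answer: -116/5 ≈ -23.200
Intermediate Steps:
Z(L) = 1/L
Z(f)*(-89) - 41 = -89/(-5) - 41 = -⅕*(-89) - 41 = 89/5 - 41 = -116/5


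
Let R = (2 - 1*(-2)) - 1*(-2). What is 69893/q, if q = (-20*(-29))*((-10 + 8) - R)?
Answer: -69893/4640 ≈ -15.063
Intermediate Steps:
R = 6 (R = (2 + 2) + 2 = 4 + 2 = 6)
q = -4640 (q = (-20*(-29))*((-10 + 8) - 1*6) = 580*(-2 - 6) = 580*(-8) = -4640)
69893/q = 69893/(-4640) = 69893*(-1/4640) = -69893/4640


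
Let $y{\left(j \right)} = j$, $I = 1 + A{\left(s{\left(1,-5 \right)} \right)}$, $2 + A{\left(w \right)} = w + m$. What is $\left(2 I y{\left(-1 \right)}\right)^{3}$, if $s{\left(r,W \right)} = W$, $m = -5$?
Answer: $10648$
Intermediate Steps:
$A{\left(w \right)} = -7 + w$ ($A{\left(w \right)} = -2 + \left(w - 5\right) = -2 + \left(-5 + w\right) = -7 + w$)
$I = -11$ ($I = 1 - 12 = -11$)
$\left(2 I y{\left(-1 \right)}\right)^{3} = \left(2 \left(-11\right) \left(-1\right)\right)^{3} = \left(\left(-22\right) \left(-1\right)\right)^{3} = 22^{3} = 10648$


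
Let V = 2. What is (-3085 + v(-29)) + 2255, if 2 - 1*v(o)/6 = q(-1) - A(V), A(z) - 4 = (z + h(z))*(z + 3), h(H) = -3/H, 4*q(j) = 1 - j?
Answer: -782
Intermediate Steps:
q(j) = 1/4 - j/4 (q(j) = (1 - j)/4 = 1/4 - j/4)
A(z) = 4 + (3 + z)*(z - 3/z) (A(z) = 4 + (z - 3/z)*(z + 3) = 4 + (z - 3/z)*(3 + z) = 4 + (3 + z)*(z - 3/z))
v(o) = 48 (v(o) = 12 - 6*((1/4 - 1/4*(-1)) - (1 + 2**2 - 9/2 + 3*2)) = 12 - 6*((1/4 + 1/4) - (1 + 4 - 9*1/2 + 6)) = 12 - 6*(1/2 - (1 + 4 - 9/2 + 6)) = 12 - 6*(1/2 - 1*13/2) = 12 - 6*(1/2 - 13/2) = 12 - 6*(-6) = 12 + 36 = 48)
(-3085 + v(-29)) + 2255 = (-3085 + 48) + 2255 = -3037 + 2255 = -782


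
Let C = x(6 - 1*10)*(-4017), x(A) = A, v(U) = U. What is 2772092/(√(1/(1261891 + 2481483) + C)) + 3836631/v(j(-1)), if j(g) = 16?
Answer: 3836631/16 + 2772092*√225158456191222942/60148533433 ≈ 2.6166e+5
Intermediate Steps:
C = 16068 (C = (6 - 1*10)*(-4017) = (6 - 10)*(-4017) = -4*(-4017) = 16068)
2772092/(√(1/(1261891 + 2481483) + C)) + 3836631/v(j(-1)) = 2772092/(√(1/(1261891 + 2481483) + 16068)) + 3836631/16 = 2772092/(√(1/3743374 + 16068)) + 3836631*(1/16) = 2772092/(√(1/3743374 + 16068)) + 3836631/16 = 2772092/(√(60148533433/3743374)) + 3836631/16 = 2772092/((√225158456191222942/3743374)) + 3836631/16 = 2772092*(√225158456191222942/60148533433) + 3836631/16 = 2772092*√225158456191222942/60148533433 + 3836631/16 = 3836631/16 + 2772092*√225158456191222942/60148533433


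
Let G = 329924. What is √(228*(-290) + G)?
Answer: 2*√65951 ≈ 513.62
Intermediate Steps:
√(228*(-290) + G) = √(228*(-290) + 329924) = √(-66120 + 329924) = √263804 = 2*√65951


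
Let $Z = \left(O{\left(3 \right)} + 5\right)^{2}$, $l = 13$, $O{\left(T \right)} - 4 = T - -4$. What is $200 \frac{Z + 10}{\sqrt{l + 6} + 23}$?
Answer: $\frac{122360}{51} - \frac{5320 \sqrt{19}}{51} \approx 1944.5$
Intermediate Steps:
$O{\left(T \right)} = 8 + T$ ($O{\left(T \right)} = 4 + \left(T - -4\right) = 4 + \left(T + 4\right) = 4 + \left(4 + T\right) = 8 + T$)
$Z = 256$ ($Z = \left(\left(8 + 3\right) + 5\right)^{2} = \left(11 + 5\right)^{2} = 16^{2} = 256$)
$200 \frac{Z + 10}{\sqrt{l + 6} + 23} = 200 \frac{256 + 10}{\sqrt{13 + 6} + 23} = 200 \frac{266}{\sqrt{19} + 23} = 200 \frac{266}{23 + \sqrt{19}} = \frac{53200}{23 + \sqrt{19}}$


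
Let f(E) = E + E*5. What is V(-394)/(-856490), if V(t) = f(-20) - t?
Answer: -137/428245 ≈ -0.00031991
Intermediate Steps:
f(E) = 6*E (f(E) = E + 5*E = 6*E)
V(t) = -120 - t (V(t) = 6*(-20) - t = -120 - t)
V(-394)/(-856490) = (-120 - 1*(-394))/(-856490) = (-120 + 394)*(-1/856490) = 274*(-1/856490) = -137/428245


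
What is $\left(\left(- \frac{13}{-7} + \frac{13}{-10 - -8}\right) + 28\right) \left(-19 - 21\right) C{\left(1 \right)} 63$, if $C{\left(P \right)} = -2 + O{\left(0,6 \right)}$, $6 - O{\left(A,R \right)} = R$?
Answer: $117720$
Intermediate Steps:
$O{\left(A,R \right)} = 6 - R$
$C{\left(P \right)} = -2$ ($C{\left(P \right)} = -2 + \left(6 - 6\right) = -2 + 0 = -2$)
$\left(\left(- \frac{13}{-7} + \frac{13}{-10 - -8}\right) + 28\right) \left(-19 - 21\right) C{\left(1 \right)} 63 = \left(\left(- \frac{13}{-7} + \frac{13}{-10 - -8}\right) + 28\right) \left(-19 - 21\right) \left(-2\right) 63 = \left(\left(\left(-13\right) \left(- \frac{1}{7}\right) + \frac{13}{-10 + 8}\right) + 28\right) \left(-40\right) \left(-2\right) 63 = \left(\left(\frac{13}{7} + \frac{13}{-2}\right) + 28\right) \left(-40\right) \left(-2\right) 63 = \left(\left(\frac{13}{7} + 13 \left(- \frac{1}{2}\right)\right) + 28\right) \left(-40\right) \left(-2\right) 63 = \left(\left(\frac{13}{7} - \frac{13}{2}\right) + 28\right) \left(-40\right) \left(-2\right) 63 = \left(- \frac{65}{14} + 28\right) \left(-40\right) \left(-2\right) 63 = \frac{327}{14} \left(-40\right) \left(-2\right) 63 = \left(- \frac{6540}{7}\right) \left(-2\right) 63 = \frac{13080}{7} \cdot 63 = 117720$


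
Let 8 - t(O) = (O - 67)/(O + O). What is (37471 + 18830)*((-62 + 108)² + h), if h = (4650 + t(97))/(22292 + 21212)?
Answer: 502753000044519/4219888 ≈ 1.1914e+8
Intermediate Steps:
t(O) = 8 - (-67 + O)/(2*O) (t(O) = 8 - (O - 67)/(O + O) = 8 - (-67 + O)/(2*O))
h = 451811/4219888 (h = (4650 + (½)*(67 + 15*97)/97)/(22292 + 21212) = (4650 + (½)*(1/97)*(67 + 1455))/43504 = (4650 + (½)*(1/97)*1522)*(1/43504) = (4650 + 761/97)*(1/43504) = (451811/97)*(1/43504) = 451811/4219888 ≈ 0.10707)
(37471 + 18830)*((-62 + 108)² + h) = (37471 + 18830)*((-62 + 108)² + 451811/4219888) = 56301*(46² + 451811/4219888) = 56301*(2116 + 451811/4219888) = 56301*(8929734819/4219888) = 502753000044519/4219888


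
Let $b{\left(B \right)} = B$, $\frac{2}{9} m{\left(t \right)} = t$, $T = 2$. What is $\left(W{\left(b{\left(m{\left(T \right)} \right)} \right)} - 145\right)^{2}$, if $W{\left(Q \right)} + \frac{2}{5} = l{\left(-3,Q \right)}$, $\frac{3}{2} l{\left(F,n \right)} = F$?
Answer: $\frac{543169}{25} \approx 21727.0$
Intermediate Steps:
$l{\left(F,n \right)} = \frac{2 F}{3}$
$m{\left(t \right)} = \frac{9 t}{2}$
$W{\left(Q \right)} = - \frac{12}{5}$ ($W{\left(Q \right)} = - \frac{2}{5} + \frac{2}{3} \left(-3\right) = - \frac{2}{5} - 2 = - \frac{12}{5}$)
$\left(W{\left(b{\left(m{\left(T \right)} \right)} \right)} - 145\right)^{2} = \left(- \frac{12}{5} - 145\right)^{2} = \left(- \frac{737}{5}\right)^{2} = \frac{543169}{25}$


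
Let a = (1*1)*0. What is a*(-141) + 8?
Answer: 8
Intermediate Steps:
a = 0 (a = 1*0 = 0)
a*(-141) + 8 = 0*(-141) + 8 = 0 + 8 = 8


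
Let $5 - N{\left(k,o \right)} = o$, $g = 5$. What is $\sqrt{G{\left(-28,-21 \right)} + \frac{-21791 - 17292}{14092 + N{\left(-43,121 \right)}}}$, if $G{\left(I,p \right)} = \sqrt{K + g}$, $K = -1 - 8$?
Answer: $\frac{\sqrt{-136556002 + 97664288 i}}{6988} \approx 0.56639 + 1.7656 i$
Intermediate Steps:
$K = -9$
$N{\left(k,o \right)} = 5 - o$
$G{\left(I,p \right)} = 2 i$ ($G{\left(I,p \right)} = \sqrt{-9 + 5} = \sqrt{-4} = 2 i$)
$\sqrt{G{\left(-28,-21 \right)} + \frac{-21791 - 17292}{14092 + N{\left(-43,121 \right)}}} = \sqrt{2 i + \frac{-21791 - 17292}{14092 + \left(5 - 121\right)}} = \sqrt{2 i - \frac{39083}{14092 + \left(5 - 121\right)}} = \sqrt{2 i - \frac{39083}{14092 - 116}} = \sqrt{2 i - \frac{39083}{13976}} = \sqrt{- \frac{39083}{13976} + 2 i}$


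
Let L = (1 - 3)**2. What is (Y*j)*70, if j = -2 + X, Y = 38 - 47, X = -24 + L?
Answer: 13860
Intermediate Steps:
L = 4 (L = (-2)**2 = 4)
X = -20 (X = -24 + 4 = -20)
Y = -9
j = -22 (j = -2 - 20 = -22)
(Y*j)*70 = -9*(-22)*70 = 198*70 = 13860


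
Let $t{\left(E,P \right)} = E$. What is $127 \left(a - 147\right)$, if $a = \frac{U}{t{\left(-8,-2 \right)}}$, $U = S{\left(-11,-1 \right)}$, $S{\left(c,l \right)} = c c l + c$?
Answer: $- \frac{33147}{2} \approx -16574.0$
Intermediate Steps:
$S{\left(c,l \right)} = c + l c^{2}$ ($S{\left(c,l \right)} = c^{2} l + c = l c^{2} + c = c + l c^{2}$)
$U = -132$ ($U = - 11 \left(1 - -11\right) = - 11 \left(1 + 11\right) = \left(-11\right) 12 = -132$)
$a = \frac{33}{2}$ ($a = - \frac{132}{-8} = \left(-132\right) \left(- \frac{1}{8}\right) = \frac{33}{2} \approx 16.5$)
$127 \left(a - 147\right) = 127 \left(\frac{33}{2} - 147\right) = 127 \left(- \frac{261}{2}\right) = - \frac{33147}{2}$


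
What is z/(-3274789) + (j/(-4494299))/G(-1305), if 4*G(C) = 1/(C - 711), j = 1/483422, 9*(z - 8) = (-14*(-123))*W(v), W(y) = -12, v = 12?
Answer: 2485516808736880/3557473716966295721 ≈ 0.00069867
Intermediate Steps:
z = -2288 (z = 8 + (-14*(-123)*(-12))/9 = 8 + (1722*(-12))/9 = 8 + (⅑)*(-20664) = 8 - 2296 = -2288)
j = 1/483422 ≈ 2.0686e-6
G(C) = 1/(4*(-711 + C)) (G(C) = 1/(4*(C - 711)) = 1/(4*(-711 + C)))
z/(-3274789) + (j/(-4494299))/G(-1305) = -2288/(-3274789) + ((1/483422)/(-4494299))/((1/(4*(-711 - 1305)))) = -2288*(-1/3274789) + ((1/483422)*(-1/4494299))/(((¼)/(-2016))) = 2288/3274789 - 1/(2172643011178*((¼)*(-1/2016))) = 2288/3274789 - 1/(2172643011178*(-1/8064)) = 2288/3274789 - 1/2172643011178*(-8064) = 2288/3274789 + 4032/1086321505589 = 2485516808736880/3557473716966295721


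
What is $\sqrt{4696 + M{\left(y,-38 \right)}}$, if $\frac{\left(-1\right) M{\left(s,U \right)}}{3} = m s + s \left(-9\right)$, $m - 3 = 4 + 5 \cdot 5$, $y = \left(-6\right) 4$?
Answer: $4 \sqrt{397} \approx 79.699$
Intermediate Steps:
$y = -24$
$m = 32$ ($m = 3 + \left(4 + 5 \cdot 5\right) = 3 + \left(4 + 25\right) = 3 + 29 = 32$)
$M{\left(s,U \right)} = - 69 s$ ($M{\left(s,U \right)} = - 3 \left(32 s + s \left(-9\right)\right) = - 3 \left(32 s - 9 s\right) = - 3 \cdot 23 s = - 69 s$)
$\sqrt{4696 + M{\left(y,-38 \right)}} = \sqrt{4696 - -1656} = \sqrt{4696 + 1656} = \sqrt{6352} = 4 \sqrt{397}$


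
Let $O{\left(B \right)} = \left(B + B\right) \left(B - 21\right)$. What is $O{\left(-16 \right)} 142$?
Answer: $168128$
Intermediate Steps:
$O{\left(B \right)} = 2 B \left(-21 + B\right)$
$O{\left(-16 \right)} 142 = 2 \left(-16\right) \left(-21 - 16\right) 142 = 2 \left(-16\right) \left(-37\right) 142 = 1184 \cdot 142 = 168128$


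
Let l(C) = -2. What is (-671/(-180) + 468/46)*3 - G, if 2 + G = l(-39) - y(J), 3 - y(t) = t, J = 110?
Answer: -84587/1380 ≈ -61.295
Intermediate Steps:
y(t) = 3 - t
G = 103 (G = -2 + (-2 - (3 - 1*110)) = -2 + (-2 - (3 - 110)) = -2 + (-2 - 1*(-107)) = -2 + (-2 + 107) = -2 + 105 = 103)
(-671/(-180) + 468/46)*3 - G = (-671/(-180) + 468/46)*3 - 1*103 = (-671*(-1/180) + 468*(1/46))*3 - 103 = (671/180 + 234/23)*3 - 103 = (57553/4140)*3 - 103 = 57553/1380 - 103 = -84587/1380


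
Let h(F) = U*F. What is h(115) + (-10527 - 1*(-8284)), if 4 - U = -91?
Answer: 8682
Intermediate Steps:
U = 95 (U = 4 - 1*(-91) = 4 + 91 = 95)
h(F) = 95*F
h(115) + (-10527 - 1*(-8284)) = 95*115 + (-10527 - 1*(-8284)) = 10925 + (-10527 + 8284) = 10925 - 2243 = 8682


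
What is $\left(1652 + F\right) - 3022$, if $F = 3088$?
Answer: $1718$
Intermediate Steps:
$\left(1652 + F\right) - 3022 = \left(1652 + 3088\right) - 3022 = 4740 - 3022 = 1718$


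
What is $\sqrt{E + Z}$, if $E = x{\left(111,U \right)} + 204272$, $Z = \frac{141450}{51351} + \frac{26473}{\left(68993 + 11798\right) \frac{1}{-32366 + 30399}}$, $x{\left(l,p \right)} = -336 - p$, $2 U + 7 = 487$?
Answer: $\frac{\sqrt{388323160594024769509405}}{1382899547} \approx 450.62$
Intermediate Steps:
$U = 240$ ($U = - \frac{7}{2} + \frac{1}{2} \cdot 487 = - \frac{7}{2} + \frac{487}{2} = 240$)
$Z = - \frac{887513821097}{1382899547}$ ($Z = 141450 \cdot \frac{1}{51351} + \frac{26473}{80791 \frac{1}{-1967}} = \frac{47150}{17117} + \frac{26473}{80791 \left(- \frac{1}{1967}\right)} = \frac{47150}{17117} + \frac{26473}{- \frac{80791}{1967}} = \frac{47150}{17117} + 26473 \left(- \frac{1967}{80791}\right) = \frac{47150}{17117} - \frac{52072391}{80791} = - \frac{887513821097}{1382899547} \approx -641.78$)
$E = 203696$ ($E = \left(-336 - 240\right) + 204272 = -576 + 204272 = 203696$)
$\sqrt{E + Z} = \sqrt{203696 - \frac{887513821097}{1382899547}} = \sqrt{\frac{280803592304615}{1382899547}} = \frac{\sqrt{388323160594024769509405}}{1382899547}$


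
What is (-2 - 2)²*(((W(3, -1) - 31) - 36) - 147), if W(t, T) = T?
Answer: -3440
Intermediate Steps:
(-2 - 2)²*(((W(3, -1) - 31) - 36) - 147) = (-2 - 2)²*(((-1 - 31) - 36) - 147) = (-4)²*((-32 - 36) - 147) = 16*(-68 - 147) = 16*(-215) = -3440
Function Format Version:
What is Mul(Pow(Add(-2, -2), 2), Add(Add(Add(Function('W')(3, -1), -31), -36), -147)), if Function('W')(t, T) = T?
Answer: -3440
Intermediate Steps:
Mul(Pow(Add(-2, -2), 2), Add(Add(Add(Function('W')(3, -1), -31), -36), -147)) = Mul(Pow(Add(-2, -2), 2), Add(Add(Add(-1, -31), -36), -147)) = Mul(Pow(-4, 2), Add(Add(-32, -36), -147)) = Mul(16, Add(-68, -147)) = Mul(16, -215) = -3440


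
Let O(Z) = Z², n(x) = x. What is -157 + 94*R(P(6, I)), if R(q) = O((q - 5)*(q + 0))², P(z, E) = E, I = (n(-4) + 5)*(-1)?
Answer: 121667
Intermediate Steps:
I = -1 (I = (-4 + 5)*(-1) = 1*(-1) = -1)
R(q) = q⁴*(-5 + q)⁴ (R(q) = (((q - 5)*(q + 0))²)² = (((-5 + q)*q)²)² = ((q*(-5 + q))²)² = (q²*(-5 + q)²)² = q⁴*(-5 + q)⁴)
-157 + 94*R(P(6, I)) = -157 + 94*((-1)⁴*(-5 - 1)⁴) = -157 + 94*(1*(-6)⁴) = -157 + 94*(1*1296) = -157 + 94*1296 = -157 + 121824 = 121667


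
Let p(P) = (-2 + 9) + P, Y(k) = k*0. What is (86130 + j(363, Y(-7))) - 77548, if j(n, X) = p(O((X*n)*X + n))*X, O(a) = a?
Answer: 8582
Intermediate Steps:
Y(k) = 0
p(P) = 7 + P
j(n, X) = X*(7 + n + n*X²) (j(n, X) = (7 + ((X*n)*X + n))*X = (7 + (n*X² + n))*X = (7 + (n + n*X²))*X = (7 + n + n*X²)*X = X*(7 + n + n*X²))
(86130 + j(363, Y(-7))) - 77548 = (86130 + 0*(7 + 363*(1 + 0²))) - 77548 = (86130 + 0*(7 + 363*(1 + 0))) - 77548 = (86130 + 0*(7 + 363*1)) - 77548 = (86130 + 0*(7 + 363)) - 77548 = (86130 + 0*370) - 77548 = (86130 + 0) - 77548 = 86130 - 77548 = 8582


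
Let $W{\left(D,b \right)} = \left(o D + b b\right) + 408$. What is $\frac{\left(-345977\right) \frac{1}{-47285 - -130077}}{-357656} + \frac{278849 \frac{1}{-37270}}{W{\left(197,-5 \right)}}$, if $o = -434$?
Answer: $\frac{4676944606675499}{46939038849292948800} \approx 9.9639 \cdot 10^{-5}$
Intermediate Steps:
$W{\left(D,b \right)} = 408 + b^{2} - 434 D$ ($W{\left(D,b \right)} = \left(- 434 D + b b\right) + 408 = \left(- 434 D + b^{2}\right) + 408 = \left(b^{2} - 434 D\right) + 408 = 408 + b^{2} - 434 D$)
$\frac{\left(-345977\right) \frac{1}{-47285 - -130077}}{-357656} + \frac{278849 \frac{1}{-37270}}{W{\left(197,-5 \right)}} = \frac{\left(-345977\right) \frac{1}{-47285 - -130077}}{-357656} + \frac{278849 \frac{1}{-37270}}{408 + \left(-5\right)^{2} - 85498} = - \frac{345977}{-47285 + 130077} \left(- \frac{1}{357656}\right) + \frac{278849 \left(- \frac{1}{37270}\right)}{408 + 25 - 85498} = - \frac{345977}{82792} \left(- \frac{1}{357656}\right) - \frac{278849}{37270 \left(-85065\right)} = \left(-345977\right) \frac{1}{82792} \left(- \frac{1}{357656}\right) - - \frac{278849}{3170372550} = \left(- \frac{345977}{82792}\right) \left(- \frac{1}{357656}\right) + \frac{278849}{3170372550} = \frac{345977}{29611055552} + \frac{278849}{3170372550} = \frac{4676944606675499}{46939038849292948800}$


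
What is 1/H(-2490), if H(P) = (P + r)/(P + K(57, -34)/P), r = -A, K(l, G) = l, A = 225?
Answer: 2066719/2253450 ≈ 0.91714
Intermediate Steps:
r = -225 (r = -1*225 = -225)
H(P) = (-225 + P)/(P + 57/P) (H(P) = (P - 225)/(P + 57/P) = (-225 + P)/(P + 57/P))
1/H(-2490) = 1/(-2490*(-225 - 2490)/(57 + (-2490)**2)) = 1/(-2490*(-2715)/(57 + 6200100)) = 1/(-2490*(-2715)/6200157) = 1/(-2490*1/6200157*(-2715)) = 1/(2253450/2066719) = 2066719/2253450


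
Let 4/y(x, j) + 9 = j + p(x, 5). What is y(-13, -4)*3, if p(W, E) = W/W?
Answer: -1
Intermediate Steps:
p(W, E) = 1
y(x, j) = 4/(-8 + j) (y(x, j) = 4/(-9 + (j + 1)) = 4/(-9 + (1 + j)) = 4/(-8 + j))
y(-13, -4)*3 = (4/(-8 - 4))*3 = (4/(-12))*3 = (4*(-1/12))*3 = -⅓*3 = -1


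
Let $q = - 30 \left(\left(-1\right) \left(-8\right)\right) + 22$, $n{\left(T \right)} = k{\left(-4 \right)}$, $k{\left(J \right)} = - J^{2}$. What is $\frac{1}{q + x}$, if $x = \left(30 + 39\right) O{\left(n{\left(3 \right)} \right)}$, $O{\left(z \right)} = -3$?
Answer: $- \frac{1}{425} \approx -0.0023529$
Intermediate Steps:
$n{\left(T \right)} = -16$ ($n{\left(T \right)} = - \left(-4\right)^{2} = \left(-1\right) 16 = -16$)
$q = -218$ ($q = \left(-30\right) 8 + 22 = -240 + 22 = -218$)
$x = -207$ ($x = \left(30 + 39\right) \left(-3\right) = 69 \left(-3\right) = -207$)
$\frac{1}{q + x} = \frac{1}{-218 - 207} = \frac{1}{-425} = - \frac{1}{425}$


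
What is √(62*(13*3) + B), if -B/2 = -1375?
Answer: 4*√323 ≈ 71.889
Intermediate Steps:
B = 2750 (B = -2*(-1375) = 2750)
√(62*(13*3) + B) = √(62*(13*3) + 2750) = √(62*39 + 2750) = √(2418 + 2750) = √5168 = 4*√323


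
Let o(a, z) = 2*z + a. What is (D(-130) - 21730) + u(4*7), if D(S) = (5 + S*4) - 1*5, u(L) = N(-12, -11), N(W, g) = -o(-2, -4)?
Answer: -22240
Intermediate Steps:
o(a, z) = a + 2*z
N(W, g) = 10 (N(W, g) = -(-2 + 2*(-4)) = -(-2 - 8) = -1*(-10) = 10)
u(L) = 10
D(S) = 4*S (D(S) = (5 + 4*S) - 5 = 4*S)
(D(-130) - 21730) + u(4*7) = (4*(-130) - 21730) + 10 = (-520 - 21730) + 10 = -22250 + 10 = -22240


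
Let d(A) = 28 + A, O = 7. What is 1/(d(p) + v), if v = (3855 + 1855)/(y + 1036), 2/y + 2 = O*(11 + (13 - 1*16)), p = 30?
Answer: 27973/1776604 ≈ 0.015745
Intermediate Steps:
y = 1/27 (y = 2/(-2 + 7*(11 + (13 - 1*16))) = 2/(-2 + 7*(11 + (13 - 16))) = 2/(-2 + 7*(11 - 3)) = 2/(-2 + 7*8) = 2/(-2 + 56) = 2/54 = 2*(1/54) = 1/27 ≈ 0.037037)
v = 154170/27973 (v = (3855 + 1855)/(1/27 + 1036) = 5710/(27973/27) = 5710*(27/27973) = 154170/27973 ≈ 5.5114)
1/(d(p) + v) = 1/((28 + 30) + 154170/27973) = 1/(58 + 154170/27973) = 1/(1776604/27973) = 27973/1776604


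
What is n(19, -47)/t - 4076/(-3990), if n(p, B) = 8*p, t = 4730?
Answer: 994298/943635 ≈ 1.0537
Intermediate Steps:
n(19, -47)/t - 4076/(-3990) = (8*19)/4730 - 4076/(-3990) = 152*(1/4730) - 4076*(-1/3990) = 76/2365 + 2038/1995 = 994298/943635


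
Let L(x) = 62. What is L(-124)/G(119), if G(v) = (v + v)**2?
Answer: 31/28322 ≈ 0.0010946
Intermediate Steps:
G(v) = 4*v**2 (G(v) = (2*v)**2 = 4*v**2)
L(-124)/G(119) = 62/((4*119**2)) = 62/((4*14161)) = 62/56644 = 62*(1/56644) = 31/28322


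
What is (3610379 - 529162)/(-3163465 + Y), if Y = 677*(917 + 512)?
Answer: -3081217/2196032 ≈ -1.4031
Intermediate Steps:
Y = 967433 (Y = 677*1429 = 967433)
(3610379 - 529162)/(-3163465 + Y) = (3610379 - 529162)/(-3163465 + 967433) = 3081217/(-2196032) = 3081217*(-1/2196032) = -3081217/2196032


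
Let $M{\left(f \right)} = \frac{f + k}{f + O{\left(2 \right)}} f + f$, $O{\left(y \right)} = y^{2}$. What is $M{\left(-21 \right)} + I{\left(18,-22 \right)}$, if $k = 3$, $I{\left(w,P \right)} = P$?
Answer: $- \frac{1109}{17} \approx -65.235$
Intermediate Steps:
$M{\left(f \right)} = f + \frac{f \left(3 + f\right)}{4 + f}$ ($M{\left(f \right)} = \frac{f + 3}{f + 2^{2}} f + f = \frac{3 + f}{f + 4} f + f = \frac{3 + f}{4 + f} f + f = \frac{f \left(3 + f\right)}{4 + f} + f = f + \frac{f \left(3 + f\right)}{4 + f}$)
$M{\left(-21 \right)} + I{\left(18,-22 \right)} = - \frac{21 \left(7 + 2 \left(-21\right)\right)}{4 - 21} - 22 = - \frac{21 \left(7 - 42\right)}{-17} - 22 = \left(-21\right) \left(- \frac{1}{17}\right) \left(-35\right) - 22 = - \frac{735}{17} - 22 = - \frac{1109}{17}$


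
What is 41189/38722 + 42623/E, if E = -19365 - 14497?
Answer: -63926472/327801091 ≈ -0.19502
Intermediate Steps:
E = -33862
41189/38722 + 42623/E = 41189/38722 + 42623/(-33862) = 41189*(1/38722) + 42623*(-1/33862) = 41189/38722 - 42623/33862 = -63926472/327801091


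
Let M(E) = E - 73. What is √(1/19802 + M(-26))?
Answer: I*√38819781394/19802 ≈ 9.9499*I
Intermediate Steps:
M(E) = -73 + E
√(1/19802 + M(-26)) = √(1/19802 + (-73 - 26)) = √(1/19802 - 99) = √(-1960397/19802) = I*√38819781394/19802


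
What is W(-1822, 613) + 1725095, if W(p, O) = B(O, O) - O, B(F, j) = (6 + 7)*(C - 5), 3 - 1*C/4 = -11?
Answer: 1725145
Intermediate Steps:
C = 56 (C = 12 - 4*(-11) = 12 + 44 = 56)
B(F, j) = 663 (B(F, j) = (6 + 7)*(56 - 5) = 13*51 = 663)
W(p, O) = 663 - O
W(-1822, 613) + 1725095 = (663 - 1*613) + 1725095 = (663 - 613) + 1725095 = 50 + 1725095 = 1725145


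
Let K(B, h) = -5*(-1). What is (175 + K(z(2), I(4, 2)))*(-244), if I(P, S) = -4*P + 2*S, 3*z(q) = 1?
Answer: -43920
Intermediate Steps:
z(q) = 1/3 (z(q) = (1/3)*1 = 1/3)
K(B, h) = 5
(175 + K(z(2), I(4, 2)))*(-244) = (175 + 5)*(-244) = 180*(-244) = -43920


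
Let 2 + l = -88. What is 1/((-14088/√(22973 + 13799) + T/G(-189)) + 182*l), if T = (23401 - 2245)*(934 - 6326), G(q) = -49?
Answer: 4251958669427/9829012653909184608 + 1409387*√9193/9829012653909184608 ≈ 4.3261e-7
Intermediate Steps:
l = -90 (l = -2 - 88 = -90)
T = -114073152 (T = 21156*(-5392) = -114073152)
1/((-14088/√(22973 + 13799) + T/G(-189)) + 182*l) = 1/((-14088/√(22973 + 13799) - 114073152/(-49)) + 182*(-90)) = 1/((-14088*√9193/18386 - 114073152*(-1/49)) - 16380) = 1/((-14088*√9193/18386 + 114073152/49) - 16380) = 1/((-7044*√9193/9193 + 114073152/49) - 16380) = 1/((114073152/49 - 7044*√9193/9193) - 16380) = 1/(113270532/49 - 7044*√9193/9193)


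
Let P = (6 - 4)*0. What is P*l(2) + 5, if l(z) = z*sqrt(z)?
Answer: 5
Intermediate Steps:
l(z) = z**(3/2)
P = 0 (P = 2*0 = 0)
P*l(2) + 5 = 0*2**(3/2) + 5 = 0*(2*sqrt(2)) + 5 = 0 + 5 = 5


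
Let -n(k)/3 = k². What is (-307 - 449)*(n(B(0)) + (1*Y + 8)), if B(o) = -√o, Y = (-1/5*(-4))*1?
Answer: -33264/5 ≈ -6652.8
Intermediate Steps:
Y = ⅘ (Y = (-1*⅕*(-4))*1 = -⅕*(-4)*1 = (⅘)*1 = ⅘ ≈ 0.80000)
n(k) = -3*k²
(-307 - 449)*(n(B(0)) + (1*Y + 8)) = (-307 - 449)*(-3*(-√0)² + (1*(⅘) + 8)) = -756*(-3*(-1*0)² + (⅘ + 8)) = -756*(-3*0² + 44/5) = -756*(-3*0 + 44/5) = -756*(0 + 44/5) = -756*44/5 = -33264/5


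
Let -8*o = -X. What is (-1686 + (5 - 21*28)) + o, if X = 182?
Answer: -8985/4 ≈ -2246.3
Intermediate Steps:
o = 91/4 (o = -(-1)*182/8 = -⅛*(-182) = 91/4 ≈ 22.750)
(-1686 + (5 - 21*28)) + o = (-1686 + (5 - 21*28)) + 91/4 = (-1686 + (5 - 588)) + 91/4 = (-1686 - 583) + 91/4 = -2269 + 91/4 = -8985/4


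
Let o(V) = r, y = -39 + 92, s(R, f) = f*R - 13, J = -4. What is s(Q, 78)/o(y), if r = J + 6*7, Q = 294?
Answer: 22919/38 ≈ 603.13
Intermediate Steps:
s(R, f) = -13 + R*f (s(R, f) = R*f - 13 = -13 + R*f)
y = 53
r = 38 (r = -4 + 6*7 = -4 + 42 = 38)
o(V) = 38
s(Q, 78)/o(y) = (-13 + 294*78)/38 = (-13 + 22932)*(1/38) = 22919*(1/38) = 22919/38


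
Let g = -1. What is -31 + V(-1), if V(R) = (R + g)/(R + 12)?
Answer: -343/11 ≈ -31.182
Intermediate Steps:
V(R) = (-1 + R)/(12 + R) (V(R) = (R - 1)/(R + 12) = (-1 + R)/(12 + R))
-31 + V(-1) = -31 + (-1 - 1)/(12 - 1) = -31 - 2/11 = -343/11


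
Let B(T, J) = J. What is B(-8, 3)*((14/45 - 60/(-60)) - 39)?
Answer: -1696/15 ≈ -113.07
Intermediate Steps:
B(-8, 3)*((14/45 - 60/(-60)) - 39) = 3*((14/45 - 60/(-60)) - 39) = 3*((14*(1/45) - 60*(-1/60)) - 39) = 3*((14/45 + 1) - 39) = 3*(59/45 - 39) = 3*(-1696/45) = -1696/15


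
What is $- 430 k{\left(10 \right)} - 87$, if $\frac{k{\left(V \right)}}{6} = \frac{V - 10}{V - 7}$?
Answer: $-87$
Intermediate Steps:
$k{\left(V \right)} = \frac{6 \left(-10 + V\right)}{-7 + V}$ ($k{\left(V \right)} = 6 \frac{V - 10}{V - 7} = 6 \frac{-10 + V}{-7 + V} = \frac{6 \left(-10 + V\right)}{-7 + V}$)
$- 430 k{\left(10 \right)} - 87 = - 430 \frac{6 \left(-10 + 10\right)}{-7 + 10} - 87 = - 430 \cdot 6 \cdot \frac{1}{3} \cdot 0 - 87 = \left(-430\right) 0 - 87 = 0 - 87 = -87$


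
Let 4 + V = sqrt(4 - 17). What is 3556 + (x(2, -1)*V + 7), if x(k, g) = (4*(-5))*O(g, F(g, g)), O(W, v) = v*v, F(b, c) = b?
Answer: 3643 - 20*I*sqrt(13) ≈ 3643.0 - 72.111*I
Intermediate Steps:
O(W, v) = v**2
x(k, g) = -20*g**2 (x(k, g) = (4*(-5))*g**2 = -20*g**2)
V = -4 + I*sqrt(13) (V = -4 + sqrt(4 - 17) = -4 + sqrt(-13) = -4 + I*sqrt(13) ≈ -4.0 + 3.6056*I)
3556 + (x(2, -1)*V + 7) = 3556 + ((-20*(-1)**2)*(-4 + I*sqrt(13)) + 7) = 3556 + ((-20*1)*(-4 + I*sqrt(13)) + 7) = 3556 + (-20*(-4 + I*sqrt(13)) + 7) = 3556 + ((80 - 20*I*sqrt(13)) + 7) = 3556 + (87 - 20*I*sqrt(13)) = 3643 - 20*I*sqrt(13)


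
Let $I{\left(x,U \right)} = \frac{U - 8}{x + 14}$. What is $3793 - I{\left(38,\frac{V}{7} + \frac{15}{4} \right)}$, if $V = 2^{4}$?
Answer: $\frac{5522663}{1456} \approx 3793.0$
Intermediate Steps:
$V = 16$
$I{\left(x,U \right)} = \frac{-8 + U}{14 + x}$
$3793 - I{\left(38,\frac{V}{7} + \frac{15}{4} \right)} = 3793 - \frac{-8 + \left(\frac{16}{7} + \frac{15}{4}\right)}{14 + 38} = 3793 - \frac{-8 + \left(16 \cdot \frac{1}{7} + 15 \cdot \frac{1}{4}\right)}{52} = 3793 - \frac{-8 + \left(\frac{16}{7} + \frac{15}{4}\right)}{52} = 3793 - \frac{-8 + \frac{169}{28}}{52} = 3793 - \frac{1}{52} \left(- \frac{55}{28}\right) = 3793 - - \frac{55}{1456} = 3793 + \frac{55}{1456} = \frac{5522663}{1456}$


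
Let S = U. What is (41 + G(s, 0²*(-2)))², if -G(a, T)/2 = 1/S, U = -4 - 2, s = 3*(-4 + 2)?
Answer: 15376/9 ≈ 1708.4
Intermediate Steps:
s = -6 (s = 3*(-2) = -6)
U = -6
S = -6
G(a, T) = ⅓ (G(a, T) = -2/(-6) = -2*(-⅙) = ⅓)
(41 + G(s, 0²*(-2)))² = (41 + ⅓)² = (124/3)² = 15376/9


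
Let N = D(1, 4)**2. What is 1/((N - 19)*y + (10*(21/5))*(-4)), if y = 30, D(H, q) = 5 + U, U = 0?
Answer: 1/12 ≈ 0.083333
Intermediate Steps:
D(H, q) = 5 (D(H, q) = 5 + 0 = 5)
N = 25 (N = 5**2 = 25)
1/((N - 19)*y + (10*(21/5))*(-4)) = 1/((25 - 19)*30 + (10*(21/5))*(-4)) = 1/(6*30 + (10*(21*(1/5)))*(-4)) = 1/(180 + (10*(21/5))*(-4)) = 1/(180 + 42*(-4)) = 1/(180 - 168) = 1/12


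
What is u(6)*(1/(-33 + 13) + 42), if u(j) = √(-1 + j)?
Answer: 839*√5/20 ≈ 93.803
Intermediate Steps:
u(6)*(1/(-33 + 13) + 42) = √(-1 + 6)*(1/(-33 + 13) + 42) = √5*(1/(-20) + 42) = √5*(-1/20 + 42) = √5*(839/20) = 839*√5/20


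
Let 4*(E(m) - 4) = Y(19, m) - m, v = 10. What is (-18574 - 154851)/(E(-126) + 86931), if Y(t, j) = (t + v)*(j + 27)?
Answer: -19820/9857 ≈ -2.0108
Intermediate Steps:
Y(t, j) = (10 + t)*(27 + j) (Y(t, j) = (t + 10)*(j + 27) = (10 + t)*(27 + j))
E(m) = 799/4 + 7*m (E(m) = 4 + ((270 + 10*m + 27*19 + m*19) - m)/4 = 4 + ((270 + 10*m + 513 + 19*m) - m)/4 = 4 + ((783 + 29*m) - m)/4 = 4 + (783 + 28*m)/4 = 4 + (783/4 + 7*m) = 799/4 + 7*m)
(-18574 - 154851)/(E(-126) + 86931) = (-18574 - 154851)/((799/4 + 7*(-126)) + 86931) = -173425/((799/4 - 882) + 86931) = -173425/(-2729/4 + 86931) = -173425/344995/4 = -173425*4/344995 = -19820/9857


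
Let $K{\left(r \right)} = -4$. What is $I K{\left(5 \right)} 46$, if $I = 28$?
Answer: $-5152$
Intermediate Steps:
$I K{\left(5 \right)} 46 = 28 \left(-4\right) 46 = \left(-112\right) 46 = -5152$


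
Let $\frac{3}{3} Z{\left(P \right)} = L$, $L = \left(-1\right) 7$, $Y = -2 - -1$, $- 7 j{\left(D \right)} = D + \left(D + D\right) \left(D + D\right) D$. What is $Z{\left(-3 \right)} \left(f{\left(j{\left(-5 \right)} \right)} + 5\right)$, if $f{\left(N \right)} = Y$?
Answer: $-28$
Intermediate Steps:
$j{\left(D \right)} = - \frac{4 D^{3}}{7} - \frac{D}{7}$ ($j{\left(D \right)} = - \frac{D + \left(D + D\right) \left(D + D\right) D}{7} = - \frac{D + 2 D 2 D D}{7} = - \frac{D + 4 D^{2} D}{7} = - \frac{D + 4 D^{3}}{7} = - \frac{4 D^{3}}{7} - \frac{D}{7}$)
$Y = -1$ ($Y = -2 + 1 = -1$)
$L = -7$
$f{\left(N \right)} = -1$
$Z{\left(P \right)} = -7$
$Z{\left(-3 \right)} \left(f{\left(j{\left(-5 \right)} \right)} + 5\right) = - 7 \left(-1 + 5\right) = \left(-7\right) 4 = -28$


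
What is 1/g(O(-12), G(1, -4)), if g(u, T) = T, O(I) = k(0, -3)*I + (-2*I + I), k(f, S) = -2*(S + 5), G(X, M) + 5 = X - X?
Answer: -⅕ ≈ -0.20000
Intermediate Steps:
G(X, M) = -5 (G(X, M) = -5 + (X - X) = -5 + 0 = -5)
k(f, S) = -10 - 2*S (k(f, S) = -2*(5 + S) = -10 - 2*S)
O(I) = -5*I (O(I) = (-10 - 2*(-3))*I + (-2*I + I) = (-10 + 6)*I - I = -4*I - I = -5*I)
1/g(O(-12), G(1, -4)) = 1/(-5) = -⅕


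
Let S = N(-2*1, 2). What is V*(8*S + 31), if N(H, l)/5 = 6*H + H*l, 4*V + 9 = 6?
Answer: 1827/4 ≈ 456.75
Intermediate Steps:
V = -3/4 (V = -9/4 + (1/4)*6 = -9/4 + 3/2 = -3/4 ≈ -0.75000)
N(H, l) = 30*H + 5*H*l (N(H, l) = 5*(6*H + H*l) = 30*H + 5*H*l)
S = -80 (S = 5*(-2*1)*(6 + 2) = 5*(-2)*8 = -80)
V*(8*S + 31) = -3*(8*(-80) + 31)/4 = -3*(-640 + 31)/4 = -3/4*(-609) = 1827/4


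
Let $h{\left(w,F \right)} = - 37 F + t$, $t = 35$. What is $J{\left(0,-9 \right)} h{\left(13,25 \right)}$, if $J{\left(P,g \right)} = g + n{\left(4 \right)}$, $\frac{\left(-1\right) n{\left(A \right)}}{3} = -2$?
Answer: $2670$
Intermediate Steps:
$n{\left(A \right)} = 6$ ($n{\left(A \right)} = \left(-3\right) \left(-2\right) = 6$)
$h{\left(w,F \right)} = 35 - 37 F$ ($h{\left(w,F \right)} = - 37 F + 35 = 35 - 37 F$)
$J{\left(P,g \right)} = 6 + g$ ($J{\left(P,g \right)} = g + 6 = 6 + g$)
$J{\left(0,-9 \right)} h{\left(13,25 \right)} = \left(6 - 9\right) \left(35 - 925\right) = - 3 \left(35 - 925\right) = \left(-3\right) \left(-890\right) = 2670$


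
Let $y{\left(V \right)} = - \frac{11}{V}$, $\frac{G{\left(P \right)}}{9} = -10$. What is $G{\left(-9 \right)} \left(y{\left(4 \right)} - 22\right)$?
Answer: $\frac{4455}{2} \approx 2227.5$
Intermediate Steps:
$G{\left(P \right)} = -90$ ($G{\left(P \right)} = 9 \left(-10\right) = -90$)
$G{\left(-9 \right)} \left(y{\left(4 \right)} - 22\right) = - 90 \left(- \frac{11}{4} - 22\right) = \left(-90\right) \left(- \frac{99}{4}\right) = \frac{4455}{2}$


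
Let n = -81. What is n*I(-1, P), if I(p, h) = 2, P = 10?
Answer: -162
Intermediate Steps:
n*I(-1, P) = -81*2 = -162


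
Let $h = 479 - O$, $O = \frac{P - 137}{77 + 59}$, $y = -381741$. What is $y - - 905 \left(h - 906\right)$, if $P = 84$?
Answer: $- \frac{104423971}{136} \approx -7.6782 \cdot 10^{5}$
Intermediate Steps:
$O = - \frac{53}{136}$ ($O = \frac{84 - 137}{77 + 59} = - \frac{53}{136} \approx -0.38971$)
$h = \frac{65197}{136}$ ($h = 479 - - \frac{53}{136} = 479 + \frac{53}{136} = \frac{65197}{136} \approx 479.39$)
$y - - 905 \left(h - 906\right) = -381741 - - 905 \left(\frac{65197}{136} - 906\right) = -381741 - \left(-905\right) \left(- \frac{58019}{136}\right) = -381741 - \frac{52507195}{136} = - \frac{104423971}{136}$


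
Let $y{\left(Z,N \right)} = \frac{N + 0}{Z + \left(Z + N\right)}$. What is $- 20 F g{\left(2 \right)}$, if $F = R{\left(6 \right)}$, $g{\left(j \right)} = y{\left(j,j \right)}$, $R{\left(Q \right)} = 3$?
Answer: $-20$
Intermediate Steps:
$y{\left(Z,N \right)} = \frac{N}{N + 2 Z}$ ($y{\left(Z,N \right)} = \frac{N}{Z + \left(N + Z\right)} = \frac{N}{N + 2 Z}$)
$g{\left(j \right)} = \frac{1}{3}$ ($g{\left(j \right)} = \frac{j}{j + 2 j} = \frac{j}{3 j} = j \frac{1}{3 j} = \frac{1}{3}$)
$F = 3$
$- 20 F g{\left(2 \right)} = \left(-20\right) 3 \cdot \frac{1}{3} = \left(-60\right) \frac{1}{3} = -20$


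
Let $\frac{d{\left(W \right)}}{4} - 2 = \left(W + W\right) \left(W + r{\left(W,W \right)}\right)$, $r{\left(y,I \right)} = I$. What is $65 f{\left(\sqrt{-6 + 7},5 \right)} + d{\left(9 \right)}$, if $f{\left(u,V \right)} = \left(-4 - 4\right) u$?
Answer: $784$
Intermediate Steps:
$f{\left(u,V \right)} = - 8 u$
$d{\left(W \right)} = 8 + 16 W^{2}$ ($d{\left(W \right)} = 8 + 4 \left(W + W\right) \left(W + W\right) = 8 + 4 \cdot 2 W 2 W = 8 + 4 \cdot 4 W^{2} = 8 + 16 W^{2}$)
$65 f{\left(\sqrt{-6 + 7},5 \right)} + d{\left(9 \right)} = 65 \left(- 8 \sqrt{-6 + 7}\right) + \left(8 + 16 \cdot 9^{2}\right) = 65 \left(- 8 \sqrt{1}\right) + \left(8 + 16 \cdot 81\right) = 65 \left(\left(-8\right) 1\right) + \left(8 + 1296\right) = 65 \left(-8\right) + 1304 = -520 + 1304 = 784$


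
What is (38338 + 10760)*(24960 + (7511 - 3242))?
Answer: 1435085442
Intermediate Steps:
(38338 + 10760)*(24960 + (7511 - 3242)) = 49098*(24960 + 4269) = 49098*29229 = 1435085442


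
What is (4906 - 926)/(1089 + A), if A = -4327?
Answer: -1990/1619 ≈ -1.2292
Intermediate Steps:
(4906 - 926)/(1089 + A) = (4906 - 926)/(1089 - 4327) = 3980/(-3238) = 3980*(-1/3238) = -1990/1619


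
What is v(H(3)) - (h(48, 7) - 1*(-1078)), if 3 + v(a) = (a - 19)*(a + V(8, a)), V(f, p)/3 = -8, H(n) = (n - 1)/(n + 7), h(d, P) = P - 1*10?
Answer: -15764/25 ≈ -630.56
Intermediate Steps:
h(d, P) = -10 + P (h(d, P) = P - 10 = -10 + P)
H(n) = (-1 + n)/(7 + n)
V(f, p) = -24 (V(f, p) = 3*(-8) = -24)
v(a) = -3 + (-24 + a)*(-19 + a) (v(a) = -3 + (a - 19)*(a - 24) = -3 + (-19 + a)*(-24 + a) = -3 + (-24 + a)*(-19 + a))
v(H(3)) - (h(48, 7) - 1*(-1078)) = (453 + ((-1 + 3)/(7 + 3))² - 43*(-1 + 3)/(7 + 3)) - ((-10 + 7) - 1*(-1078)) = (453 + (2/10)² - 43*2/10) - (-3 + 1078) = (453 + ((⅒)*2)² - 43*2/10) - 1*1075 = (453 + (⅕)² - 43*⅕) - 1075 = (453 + 1/25 - 43/5) - 1075 = 11111/25 - 1075 = -15764/25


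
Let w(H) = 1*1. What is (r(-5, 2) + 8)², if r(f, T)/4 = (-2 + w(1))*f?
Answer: 784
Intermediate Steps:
w(H) = 1
r(f, T) = -4*f (r(f, T) = 4*((-2 + 1)*f) = 4*(-f) = -4*f)
(r(-5, 2) + 8)² = (-4*(-5) + 8)² = (20 + 8)² = 28² = 784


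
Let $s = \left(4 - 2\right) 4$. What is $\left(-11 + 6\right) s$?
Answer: $-40$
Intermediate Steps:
$s = 8$ ($s = 2 \cdot 4 = 8$)
$\left(-11 + 6\right) s = \left(-11 + 6\right) 8 = \left(-5\right) 8 = -40$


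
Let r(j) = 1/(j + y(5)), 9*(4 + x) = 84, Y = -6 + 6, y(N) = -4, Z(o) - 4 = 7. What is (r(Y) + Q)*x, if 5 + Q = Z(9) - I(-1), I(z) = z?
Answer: 36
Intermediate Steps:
Z(o) = 11 (Z(o) = 4 + 7 = 11)
Y = 0
x = 16/3 (x = -4 + (1/9)*84 = -4 + 28/3 = 16/3 ≈ 5.3333)
r(j) = 1/(-4 + j) (r(j) = 1/(j - 4) = 1/(-4 + j))
Q = 7 (Q = -5 + (11 - 1*(-1)) = -5 + (11 + 1) = -5 + 12 = 7)
(r(Y) + Q)*x = (1/(-4 + 0) + 7)*(16/3) = (1/(-4) + 7)*(16/3) = (-1/4 + 7)*(16/3) = (27/4)*(16/3) = 36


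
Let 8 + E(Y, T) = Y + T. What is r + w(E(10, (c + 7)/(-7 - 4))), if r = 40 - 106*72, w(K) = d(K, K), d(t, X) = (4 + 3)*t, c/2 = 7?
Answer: -83505/11 ≈ -7591.4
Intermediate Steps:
c = 14 (c = 2*7 = 14)
d(t, X) = 7*t
E(Y, T) = -8 + T + Y (E(Y, T) = -8 + (Y + T) = -8 + (T + Y) = -8 + T + Y)
w(K) = 7*K
r = -7592 (r = 40 - 7632 = -7592)
r + w(E(10, (c + 7)/(-7 - 4))) = -7592 + 7*(-8 + (14 + 7)/(-7 - 4) + 10) = -7592 + 7*(-8 + 21/(-11) + 10) = -7592 + 7*(-8 + 21*(-1/11) + 10) = -7592 + 7*(-8 - 21/11 + 10) = -7592 + 7*(1/11) = -7592 + 7/11 = -83505/11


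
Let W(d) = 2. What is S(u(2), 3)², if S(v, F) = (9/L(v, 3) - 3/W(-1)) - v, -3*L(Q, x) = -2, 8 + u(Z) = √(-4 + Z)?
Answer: (20 - I*√2)² ≈ 398.0 - 56.569*I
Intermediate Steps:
u(Z) = -8 + √(-4 + Z)
L(Q, x) = ⅔ (L(Q, x) = -⅓*(-2) = ⅔)
S(v, F) = 12 - v (S(v, F) = (9/(⅔) - 3/2) - v = (9*(3/2) - 3*½) - v = (27/2 - 3/2) - v = 12 - v)
S(u(2), 3)² = (12 - (-8 + √(-4 + 2)))² = (12 - (-8 + √(-2)))² = (12 - (-8 + I*√2))² = (12 + (8 - I*√2))² = (20 - I*√2)²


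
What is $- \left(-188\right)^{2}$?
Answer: $-35344$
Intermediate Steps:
$- \left(-188\right)^{2} = \left(-1\right) 35344 = -35344$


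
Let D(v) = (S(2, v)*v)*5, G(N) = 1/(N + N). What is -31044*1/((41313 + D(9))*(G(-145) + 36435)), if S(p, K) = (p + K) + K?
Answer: -3000920/148676282579 ≈ -2.0184e-5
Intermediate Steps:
G(N) = 1/(2*N)
S(p, K) = p + 2*K (S(p, K) = (K + p) + K = p + 2*K)
D(v) = 5*v*(2 + 2*v) (D(v) = ((2 + 2*v)*v)*5 = (v*(2 + 2*v))*5 = 5*v*(2 + 2*v))
-31044*1/((41313 + D(9))*(G(-145) + 36435)) = -31044*1/((41313 + 10*9*(1 + 9))*((½)/(-145) + 36435)) = -31044*1/((41313 + 10*9*10)*((½)*(-1/145) + 36435)) = -31044*1/((41313 + 900)*(-1/290 + 36435)) = -31044/((10566149/290)*42213) = -31044/446028847737/290 = -31044*290/446028847737 = -3000920/148676282579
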